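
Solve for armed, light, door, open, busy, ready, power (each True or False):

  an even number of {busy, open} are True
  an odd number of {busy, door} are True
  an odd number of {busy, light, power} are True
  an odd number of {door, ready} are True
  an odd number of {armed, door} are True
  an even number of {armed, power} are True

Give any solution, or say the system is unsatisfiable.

armed = True, light = True, door = False, open = True, busy = True, ready = True, power = True

{busy, open}: 2 true → even ✓
{busy, door}: 1 true → odd ✓
{busy, light, power}: 3 true → odd ✓
{door, ready}: 1 true → odd ✓
{armed, door}: 1 true → odd ✓
{armed, power}: 2 true → even ✓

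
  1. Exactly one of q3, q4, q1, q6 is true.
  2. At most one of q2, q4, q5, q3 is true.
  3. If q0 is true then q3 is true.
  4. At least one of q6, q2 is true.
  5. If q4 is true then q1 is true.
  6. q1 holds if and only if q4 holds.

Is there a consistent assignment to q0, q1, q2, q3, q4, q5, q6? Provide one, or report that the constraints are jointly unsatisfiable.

q0 = False, q1 = False, q2 = True, q3 = False, q4 = False, q5 = False, q6 = True

  (1) {q3, q4, q1, q6}: 1 true — exactly one ✓
  (2) {q2, q4, q5, q3}: 1 true — at most one ✓
  (3) q0=F ⇒ q3: vacuous ✓
  (4) {q6, q2}: 2 true — at least one ✓
  (5) q4=F ⇒ q1: vacuous ✓
  (6) q1=F, q4=F — same ✓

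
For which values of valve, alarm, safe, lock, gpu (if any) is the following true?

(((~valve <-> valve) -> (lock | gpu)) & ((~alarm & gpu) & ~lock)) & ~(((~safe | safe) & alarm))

valve = False; alarm = False; safe = False; lock = False; gpu = True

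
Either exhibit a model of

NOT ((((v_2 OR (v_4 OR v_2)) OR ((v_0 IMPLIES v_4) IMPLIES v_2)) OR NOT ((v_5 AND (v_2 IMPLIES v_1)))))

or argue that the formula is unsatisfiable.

v_0: False, v_1: False, v_2: False, v_4: False, v_5: True

  NOT ((((v_2 OR (v_4 OR v_2)) OR ((v_0 IMPLIES v_4) IMPLIES v_2)) OR NOT ((v_5 AND (v_2 IMPLIES v_1))))) = True
    ((v_2 OR (v_4 OR v_2)) OR ((v_0 IMPLIES v_4) IMPLIES v_2)) OR NOT ((v_5 AND (v_2 IMPLIES v_1))) = False
      (v_2 OR (v_4 OR v_2)) OR ((v_0 IMPLIES v_4) IMPLIES v_2) = False
        v_2 OR (v_4 OR v_2) = False
          v_4 OR v_2 = False
        (v_0 IMPLIES v_4) IMPLIES v_2 = False
          v_0 IMPLIES v_4 = True
      NOT ((v_5 AND (v_2 IMPLIES v_1))) = False
        v_5 AND (v_2 IMPLIES v_1) = True
          v_2 IMPLIES v_1 = True
The formula evaluates to True.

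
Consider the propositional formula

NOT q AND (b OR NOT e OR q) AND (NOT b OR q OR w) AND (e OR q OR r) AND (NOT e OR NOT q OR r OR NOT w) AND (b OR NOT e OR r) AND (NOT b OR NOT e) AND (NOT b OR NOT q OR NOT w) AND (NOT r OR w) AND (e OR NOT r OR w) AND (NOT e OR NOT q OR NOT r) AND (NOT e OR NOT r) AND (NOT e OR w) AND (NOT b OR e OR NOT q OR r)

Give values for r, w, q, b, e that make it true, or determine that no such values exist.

Unit clause (NOT q) forces q = False.
Try r = False:
  (e OR q OR r) forces e = True.
  (b OR NOT e OR q) forces b = True.
  clause (NOT b OR NOT e) is falsified — backtrack.
So r = True.
  then (NOT r OR w) forces w = True.
  then (NOT e OR NOT r) forces e = False.
Set b = True.
All clauses satisfied.

r = True, w = True, q = False, b = True, e = False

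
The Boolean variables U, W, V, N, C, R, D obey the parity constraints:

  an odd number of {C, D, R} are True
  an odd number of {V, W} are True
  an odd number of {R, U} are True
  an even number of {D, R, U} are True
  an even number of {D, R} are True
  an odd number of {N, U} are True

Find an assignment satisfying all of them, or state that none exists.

U: False, W: True, V: False, N: True, C: True, R: True, D: True

{C, D, R}: 3 true → odd ✓
{V, W}: 1 true → odd ✓
{R, U}: 1 true → odd ✓
{D, R, U}: 2 true → even ✓
{D, R}: 2 true → even ✓
{N, U}: 1 true → odd ✓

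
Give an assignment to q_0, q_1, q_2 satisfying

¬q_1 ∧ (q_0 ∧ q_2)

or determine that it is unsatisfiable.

q_0=T, q_1=F, q_2=T

  ¬q_1 = True
  q_0 ∧ q_2 = True
Both conjuncts True, so the formula holds.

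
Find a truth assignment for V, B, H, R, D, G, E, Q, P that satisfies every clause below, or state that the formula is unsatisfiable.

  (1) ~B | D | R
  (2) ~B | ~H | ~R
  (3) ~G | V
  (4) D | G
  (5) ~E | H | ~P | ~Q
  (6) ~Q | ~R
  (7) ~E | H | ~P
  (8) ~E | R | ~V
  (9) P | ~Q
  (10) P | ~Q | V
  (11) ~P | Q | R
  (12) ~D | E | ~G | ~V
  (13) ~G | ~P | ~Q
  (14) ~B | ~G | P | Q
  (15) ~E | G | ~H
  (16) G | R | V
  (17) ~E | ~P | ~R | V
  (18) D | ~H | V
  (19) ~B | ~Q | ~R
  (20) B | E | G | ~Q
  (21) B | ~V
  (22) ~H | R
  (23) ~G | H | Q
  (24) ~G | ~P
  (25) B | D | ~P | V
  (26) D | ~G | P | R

V: True; B: True; H: False; R: True; D: True; G: False; E: False; Q: False; P: True

Set V = True.
  then (B | ~V) forces B = True.
Try H = True:
  (~B | ~H | ~R) forces R = False.
  clause (~H | R) is falsified — backtrack.
So H = False.
Set R = True.
  then (~Q | ~R) forces Q = False.
  then (~G | H | Q) forces G = False.
  then (D | G) forces D = True.
Set E = False.
Set P = True.
All clauses satisfied.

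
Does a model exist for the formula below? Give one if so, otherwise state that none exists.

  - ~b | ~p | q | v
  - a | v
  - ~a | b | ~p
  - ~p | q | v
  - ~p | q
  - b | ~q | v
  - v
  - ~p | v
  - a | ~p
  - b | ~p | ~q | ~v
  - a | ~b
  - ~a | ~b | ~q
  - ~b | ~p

Unit clause (v) forces v = True.
Set b = False.
Set a = True.
  then (~a | b | ~p) forces p = False.
Set q = True.
All clauses satisfied.

b=F, a=T, v=T, q=T, p=F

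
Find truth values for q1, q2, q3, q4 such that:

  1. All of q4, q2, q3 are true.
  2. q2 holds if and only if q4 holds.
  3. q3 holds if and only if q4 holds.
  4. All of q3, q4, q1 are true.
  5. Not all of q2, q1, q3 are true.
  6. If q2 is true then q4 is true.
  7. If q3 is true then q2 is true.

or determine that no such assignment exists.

Case q1 = True:
  (1) forces q4 = True.
  (1) forces q2 = True.
  (1) forces q3 = True.
  Constraint (5) is violated (q2=T, q1=T, q3=T) — contradiction.
Case q1 = False:
  Constraint (4) is violated (q1=F) — contradiction.
Both cases fail — unsatisfiable.

No satisfying assignment exists.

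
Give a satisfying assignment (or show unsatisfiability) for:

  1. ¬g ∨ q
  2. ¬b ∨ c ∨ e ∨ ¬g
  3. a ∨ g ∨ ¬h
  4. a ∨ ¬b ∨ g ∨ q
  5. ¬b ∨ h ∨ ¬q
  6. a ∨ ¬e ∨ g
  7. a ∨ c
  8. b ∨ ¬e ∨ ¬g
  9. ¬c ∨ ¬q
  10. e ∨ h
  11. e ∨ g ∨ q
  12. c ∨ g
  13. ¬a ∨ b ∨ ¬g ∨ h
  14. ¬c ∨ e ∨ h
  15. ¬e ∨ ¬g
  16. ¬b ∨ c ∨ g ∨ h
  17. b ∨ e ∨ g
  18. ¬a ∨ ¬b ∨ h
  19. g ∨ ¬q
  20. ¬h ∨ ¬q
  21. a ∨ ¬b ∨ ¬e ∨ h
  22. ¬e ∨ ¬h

c: True, q: False, a: True, b: False, g: False, e: True, h: False

Set c = True.
  then (¬c ∨ ¬q) forces q = False.
  then (¬g ∨ q) forces g = False.
  then (e ∨ g ∨ q) forces e = True.
  then (¬e ∨ ¬h) forces h = False.
  then (a ∨ ¬e ∨ g) forces a = True.
  then (¬a ∨ ¬b ∨ h) forces b = False.
All clauses satisfied.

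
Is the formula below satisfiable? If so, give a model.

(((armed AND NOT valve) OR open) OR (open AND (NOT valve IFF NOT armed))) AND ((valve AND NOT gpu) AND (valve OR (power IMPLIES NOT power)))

open = True; power = False; gpu = False; armed = True; valve = True

  ((armed AND NOT valve) OR open) OR (open AND (NOT valve IFF NOT armed)) = True
    (armed AND NOT valve) OR open = True
      armed AND NOT valve = False
        NOT valve = False
    open AND (NOT valve IFF NOT armed) = True
      NOT valve IFF NOT armed = True
        NOT valve = False
        NOT armed = False
  (valve AND NOT gpu) AND (valve OR (power IMPLIES NOT power)) = True
    valve AND NOT gpu = True
      NOT gpu = True
    valve OR (power IMPLIES NOT power) = True
      power IMPLIES NOT power = True
        NOT power = True
Both conjuncts True, so the formula holds.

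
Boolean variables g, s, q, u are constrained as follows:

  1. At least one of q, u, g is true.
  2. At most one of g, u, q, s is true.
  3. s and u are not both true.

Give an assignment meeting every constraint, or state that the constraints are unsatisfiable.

g = True, s = False, q = False, u = False

  (1) {q, u, g}: 1 true — at least one ✓
  (2) {g, u, q, s}: 1 true — at most one ✓
  (3) s=F, u=F — not both ✓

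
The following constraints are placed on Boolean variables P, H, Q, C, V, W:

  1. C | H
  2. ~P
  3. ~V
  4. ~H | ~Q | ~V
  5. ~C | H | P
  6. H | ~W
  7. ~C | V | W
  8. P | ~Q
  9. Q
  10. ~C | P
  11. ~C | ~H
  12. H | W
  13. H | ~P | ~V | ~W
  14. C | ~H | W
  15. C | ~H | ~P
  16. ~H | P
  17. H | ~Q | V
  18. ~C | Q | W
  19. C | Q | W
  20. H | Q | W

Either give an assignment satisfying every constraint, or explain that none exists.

No satisfying assignment exists.

Case Q = True:
  (~P) forces P = False.
  Clause (P | ~Q) is falsified — contradiction.
Case Q = False:
  Clause (Q) is falsified — contradiction.
Both cases fail, so the formula is unsatisfiable.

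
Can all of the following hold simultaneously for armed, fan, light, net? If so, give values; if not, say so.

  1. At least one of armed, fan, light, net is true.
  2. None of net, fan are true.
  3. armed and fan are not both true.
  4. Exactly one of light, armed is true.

armed = False, fan = False, light = True, net = False

  (1) {armed, fan, light, net}: 1 true — at least one ✓
  (2) {net, fan}: 0 true — none ✓
  (3) armed=F, fan=F — not both ✓
  (4) {light, armed}: 1 true — exactly one ✓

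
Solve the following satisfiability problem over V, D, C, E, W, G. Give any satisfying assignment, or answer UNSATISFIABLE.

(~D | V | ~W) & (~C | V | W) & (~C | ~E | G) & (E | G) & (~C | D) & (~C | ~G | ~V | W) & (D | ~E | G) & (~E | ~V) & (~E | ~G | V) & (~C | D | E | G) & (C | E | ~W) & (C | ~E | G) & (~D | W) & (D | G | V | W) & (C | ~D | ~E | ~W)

Set V = False.
Set D = False.
  then (~C | D) forces C = False.
Try E = True:
  (D | ~E | G) forces G = True.
  clause (~E | ~G | V) is falsified — backtrack.
So E = False.
  then (E | G) forces G = True.
  then (C | E | ~W) forces W = False.
All clauses satisfied.

V = False; D = False; C = False; E = False; W = False; G = True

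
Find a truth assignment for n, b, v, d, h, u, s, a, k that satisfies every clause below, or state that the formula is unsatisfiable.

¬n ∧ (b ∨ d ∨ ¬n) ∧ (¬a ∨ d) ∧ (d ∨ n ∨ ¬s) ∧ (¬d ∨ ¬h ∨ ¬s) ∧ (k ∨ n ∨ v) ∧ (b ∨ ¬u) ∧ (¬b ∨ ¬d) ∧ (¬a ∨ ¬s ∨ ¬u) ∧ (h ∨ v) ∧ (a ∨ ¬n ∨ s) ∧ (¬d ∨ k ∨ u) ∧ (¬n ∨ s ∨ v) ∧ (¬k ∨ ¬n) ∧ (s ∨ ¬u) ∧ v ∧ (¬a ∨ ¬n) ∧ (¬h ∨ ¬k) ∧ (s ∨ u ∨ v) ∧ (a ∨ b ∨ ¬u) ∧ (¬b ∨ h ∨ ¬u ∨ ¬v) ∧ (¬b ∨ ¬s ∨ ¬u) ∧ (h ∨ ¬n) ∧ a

Unit clause (¬n) forces n = False.
Unit clause (v) forces v = True.
Unit clause (a) forces a = True.
In (¬a ∨ d) only d is left, so d = True.
In (¬b ∨ ¬d) only ¬b is left, so b = False.
In (b ∨ ¬u) only ¬u is left, so u = False.
In (¬d ∨ k ∨ u) only k is left, so k = True.
In (¬h ∨ ¬k) only ¬h is left, so h = False.
Set s = True.
All clauses satisfied.

n = False, b = False, v = True, d = True, h = False, u = False, s = True, a = True, k = True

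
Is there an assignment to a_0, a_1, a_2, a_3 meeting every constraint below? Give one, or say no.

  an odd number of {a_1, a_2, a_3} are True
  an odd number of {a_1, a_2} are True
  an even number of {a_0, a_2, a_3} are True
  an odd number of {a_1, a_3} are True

a_0 = False; a_1 = True; a_2 = False; a_3 = False

{a_1, a_2, a_3}: 1 true → odd ✓
{a_1, a_2}: 1 true → odd ✓
{a_0, a_2, a_3}: 0 true → even ✓
{a_1, a_3}: 1 true → odd ✓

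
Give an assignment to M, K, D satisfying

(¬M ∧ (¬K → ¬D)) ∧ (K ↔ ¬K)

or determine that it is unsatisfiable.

The formula is unsatisfiable.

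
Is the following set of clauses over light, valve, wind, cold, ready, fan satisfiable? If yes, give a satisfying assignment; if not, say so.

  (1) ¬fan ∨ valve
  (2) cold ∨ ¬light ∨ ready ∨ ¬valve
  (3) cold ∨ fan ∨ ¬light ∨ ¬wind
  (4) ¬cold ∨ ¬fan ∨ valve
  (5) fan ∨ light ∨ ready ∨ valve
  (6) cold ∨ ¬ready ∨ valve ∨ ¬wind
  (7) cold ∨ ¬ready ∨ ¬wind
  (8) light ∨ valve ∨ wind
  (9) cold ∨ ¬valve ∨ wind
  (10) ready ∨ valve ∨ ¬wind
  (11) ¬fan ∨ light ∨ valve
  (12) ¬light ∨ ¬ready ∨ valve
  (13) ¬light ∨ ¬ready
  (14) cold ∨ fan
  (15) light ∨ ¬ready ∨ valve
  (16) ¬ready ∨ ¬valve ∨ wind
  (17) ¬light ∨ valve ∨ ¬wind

light=T, valve=T, wind=F, cold=T, ready=F, fan=T

Set light = True.
  then (¬light ∨ ¬ready) forces ready = False.
Set valve = True.
  then (cold ∨ ¬light ∨ ready ∨ ¬valve) forces cold = True.
Set wind = False.
Set fan = True.
All clauses satisfied.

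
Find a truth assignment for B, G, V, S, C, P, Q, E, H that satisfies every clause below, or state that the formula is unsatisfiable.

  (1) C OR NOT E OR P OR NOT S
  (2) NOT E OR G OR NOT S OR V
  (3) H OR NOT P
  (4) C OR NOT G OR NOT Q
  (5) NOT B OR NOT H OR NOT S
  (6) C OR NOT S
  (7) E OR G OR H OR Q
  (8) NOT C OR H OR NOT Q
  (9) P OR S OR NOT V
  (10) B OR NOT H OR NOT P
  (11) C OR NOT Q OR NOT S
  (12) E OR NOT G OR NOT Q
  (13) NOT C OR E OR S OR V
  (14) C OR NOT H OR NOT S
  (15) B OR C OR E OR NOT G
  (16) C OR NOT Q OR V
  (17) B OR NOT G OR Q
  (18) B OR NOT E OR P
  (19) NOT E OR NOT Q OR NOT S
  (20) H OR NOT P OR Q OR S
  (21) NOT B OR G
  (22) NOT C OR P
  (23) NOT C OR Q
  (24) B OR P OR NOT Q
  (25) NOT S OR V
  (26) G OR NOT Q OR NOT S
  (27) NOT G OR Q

Set B = False.
Try G = True:
  (B OR NOT G OR Q) forces Q = True.
  (C OR NOT G OR NOT Q) forces C = True.
  (NOT C OR H OR NOT Q) forces H = True.
  (B OR NOT H OR NOT P) forces P = False.
  clause (NOT C OR P) is falsified — backtrack.
So G = False.
Set V = False.
  then (NOT S OR V) forces S = False.
Set C = False.
  then (C OR NOT Q OR V) forces Q = False.
Set P = False.
  then (B OR NOT E OR P) forces E = False.
  then (E OR G OR H OR Q) forces H = True.
All clauses satisfied.

B: False; G: False; V: False; S: False; C: False; P: False; Q: False; E: False; H: True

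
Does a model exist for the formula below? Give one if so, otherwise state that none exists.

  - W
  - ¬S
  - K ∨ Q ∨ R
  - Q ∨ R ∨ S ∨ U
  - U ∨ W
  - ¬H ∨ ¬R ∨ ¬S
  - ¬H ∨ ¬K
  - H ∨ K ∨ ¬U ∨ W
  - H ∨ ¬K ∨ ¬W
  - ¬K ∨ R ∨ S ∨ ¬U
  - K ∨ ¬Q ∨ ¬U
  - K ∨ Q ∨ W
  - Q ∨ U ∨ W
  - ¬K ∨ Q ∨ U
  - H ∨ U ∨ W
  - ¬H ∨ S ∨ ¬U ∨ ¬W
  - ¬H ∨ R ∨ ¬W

Unit clause (W) forces W = True.
Unit clause (¬S) forces S = False.
Try K = True:
  (¬H ∨ ¬K) forces H = False.
  clause (H ∨ ¬K ∨ ¬W) is falsified — backtrack.
So K = False.
Set U = True.
  then (K ∨ ¬Q ∨ ¬U) forces Q = False.
  then (¬H ∨ S ∨ ¬U ∨ ¬W) forces H = False.
  then (K ∨ Q ∨ R) forces R = True.
All clauses satisfied.

W = True; S = False; K = False; U = True; R = True; H = False; Q = False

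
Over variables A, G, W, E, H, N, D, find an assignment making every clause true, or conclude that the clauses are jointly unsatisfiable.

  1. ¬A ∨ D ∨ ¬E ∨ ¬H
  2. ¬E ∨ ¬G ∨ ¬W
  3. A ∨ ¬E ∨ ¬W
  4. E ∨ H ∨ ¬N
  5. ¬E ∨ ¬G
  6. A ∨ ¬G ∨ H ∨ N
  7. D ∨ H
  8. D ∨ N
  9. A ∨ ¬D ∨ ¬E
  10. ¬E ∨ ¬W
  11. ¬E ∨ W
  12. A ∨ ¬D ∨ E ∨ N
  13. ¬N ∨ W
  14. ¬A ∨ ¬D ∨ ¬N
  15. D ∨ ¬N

Set A = False.
Set G = True.
  then (¬E ∨ ¬G) forces E = False.
Try W = False:
  (¬N ∨ W) forces N = False.
  (A ∨ ¬G ∨ H ∨ N) forces H = True.
  (D ∨ N) forces D = True.
  clause (A ∨ ¬D ∨ E ∨ N) is falsified — backtrack.
So W = True.
Try H = False:
  (E ∨ H ∨ ¬N) forces N = False.
  clause (A ∨ ¬G ∨ H ∨ N) is falsified — backtrack.
So H = True.
Set N = True.
  then (D ∨ ¬N) forces D = True.
All clauses satisfied.

A = False, G = True, W = True, E = False, H = True, N = True, D = True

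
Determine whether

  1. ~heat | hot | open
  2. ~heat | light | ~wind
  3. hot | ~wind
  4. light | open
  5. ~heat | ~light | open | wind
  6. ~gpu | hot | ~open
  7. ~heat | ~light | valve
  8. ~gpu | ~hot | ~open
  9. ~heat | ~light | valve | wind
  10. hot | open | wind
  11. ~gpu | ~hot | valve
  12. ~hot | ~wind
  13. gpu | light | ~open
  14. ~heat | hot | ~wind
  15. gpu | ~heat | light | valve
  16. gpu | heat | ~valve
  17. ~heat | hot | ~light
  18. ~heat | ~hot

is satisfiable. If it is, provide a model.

Try wind = True:
  (hot | ~wind) forces hot = True.
  clause (~hot | ~wind) is falsified — backtrack.
So wind = False.
Set hot = True.
  then (~heat | ~hot) forces heat = False.
Try light = False:
  (light | open) forces open = True.
  (~gpu | ~hot | ~open) forces gpu = False.
  clause (gpu | light | ~open) is falsified — backtrack.
So light = True.
Set open = False.
Set valve = False.
  then (~gpu | ~hot | valve) forces gpu = False.
All clauses satisfied.

wind = False; hot = True; light = True; heat = False; open = False; valve = False; gpu = False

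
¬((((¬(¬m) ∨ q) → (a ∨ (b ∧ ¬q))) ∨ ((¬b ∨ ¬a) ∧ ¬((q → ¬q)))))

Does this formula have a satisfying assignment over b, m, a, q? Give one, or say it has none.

b: False, m: True, a: False, q: False

  ¬((((¬(¬m) ∨ q) → (a ∨ (b ∧ ¬q))) ∨ ((¬b ∨ ¬a) ∧ ¬((q → ¬q))))) = True
    ((¬(¬m) ∨ q) → (a ∨ (b ∧ ¬q))) ∨ ((¬b ∨ ¬a) ∧ ¬((q → ¬q))) = False
      (¬(¬m) ∨ q) → (a ∨ (b ∧ ¬q)) = False
        ¬(¬m) ∨ q = True
          ¬(¬m) = True
            ¬m = False
        a ∨ (b ∧ ¬q) = False
          b ∧ ¬q = False
            ¬q = True
      (¬b ∨ ¬a) ∧ ¬((q → ¬q)) = False
        ¬b ∨ ¬a = True
          ¬b = True
          ¬a = True
        ¬((q → ¬q)) = False
          q → ¬q = True
            ¬q = True
The formula evaluates to True.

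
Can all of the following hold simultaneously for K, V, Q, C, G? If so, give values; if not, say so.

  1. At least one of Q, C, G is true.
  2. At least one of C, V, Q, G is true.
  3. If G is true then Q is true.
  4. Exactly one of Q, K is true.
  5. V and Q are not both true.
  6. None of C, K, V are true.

K = False, V = False, Q = True, C = False, G = True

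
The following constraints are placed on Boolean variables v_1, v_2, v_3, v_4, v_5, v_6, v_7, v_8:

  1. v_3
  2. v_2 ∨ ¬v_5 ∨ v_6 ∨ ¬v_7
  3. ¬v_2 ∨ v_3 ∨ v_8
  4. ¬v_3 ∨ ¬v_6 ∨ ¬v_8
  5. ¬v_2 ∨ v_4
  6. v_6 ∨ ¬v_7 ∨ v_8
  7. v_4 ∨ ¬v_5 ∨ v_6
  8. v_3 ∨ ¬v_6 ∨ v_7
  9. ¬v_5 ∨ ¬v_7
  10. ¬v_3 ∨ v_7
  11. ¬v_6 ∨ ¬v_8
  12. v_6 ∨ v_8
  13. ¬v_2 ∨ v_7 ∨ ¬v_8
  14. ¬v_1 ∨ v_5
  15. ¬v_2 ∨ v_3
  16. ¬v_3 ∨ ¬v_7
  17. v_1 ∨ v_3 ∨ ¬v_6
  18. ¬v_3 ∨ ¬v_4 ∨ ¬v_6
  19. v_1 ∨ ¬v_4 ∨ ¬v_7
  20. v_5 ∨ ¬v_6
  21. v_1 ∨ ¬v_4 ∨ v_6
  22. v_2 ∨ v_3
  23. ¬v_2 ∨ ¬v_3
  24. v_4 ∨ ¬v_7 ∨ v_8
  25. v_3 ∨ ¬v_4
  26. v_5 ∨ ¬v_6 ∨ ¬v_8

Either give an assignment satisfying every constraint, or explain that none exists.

Unsatisfiable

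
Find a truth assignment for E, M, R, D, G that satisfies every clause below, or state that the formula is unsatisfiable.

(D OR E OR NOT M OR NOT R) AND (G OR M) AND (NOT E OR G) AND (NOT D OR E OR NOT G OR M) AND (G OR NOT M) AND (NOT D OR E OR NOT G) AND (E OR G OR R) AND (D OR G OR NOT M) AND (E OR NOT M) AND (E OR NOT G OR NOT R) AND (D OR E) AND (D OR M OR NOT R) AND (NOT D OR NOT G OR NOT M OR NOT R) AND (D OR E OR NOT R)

E=T; M=F; R=F; D=F; G=T

Try E = False:
  (E OR NOT M) forces M = False.
  (G OR M) forces G = True.
  (NOT D OR E OR NOT G OR M) forces D = False.
  clause (D OR E) is falsified — backtrack.
So E = True.
  then (NOT E OR G) forces G = True.
Set M = False.
Set R = False.
Set D = False.
All clauses satisfied.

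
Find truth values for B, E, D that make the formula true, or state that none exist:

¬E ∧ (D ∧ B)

B=T, E=F, D=T

  ¬E = True
  D ∧ B = True
Both conjuncts True, so the formula holds.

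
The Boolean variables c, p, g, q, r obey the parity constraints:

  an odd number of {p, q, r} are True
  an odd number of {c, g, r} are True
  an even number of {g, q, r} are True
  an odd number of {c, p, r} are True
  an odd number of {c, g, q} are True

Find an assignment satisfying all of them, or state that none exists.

The formula is unsatisfiable.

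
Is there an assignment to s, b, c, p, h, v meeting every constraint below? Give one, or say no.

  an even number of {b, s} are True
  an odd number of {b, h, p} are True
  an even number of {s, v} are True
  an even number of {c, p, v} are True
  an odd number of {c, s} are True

s = False, b = False, c = True, p = True, h = False, v = False

{b, s}: 0 true → even ✓
{b, h, p}: 1 true → odd ✓
{s, v}: 0 true → even ✓
{c, p, v}: 2 true → even ✓
{c, s}: 1 true → odd ✓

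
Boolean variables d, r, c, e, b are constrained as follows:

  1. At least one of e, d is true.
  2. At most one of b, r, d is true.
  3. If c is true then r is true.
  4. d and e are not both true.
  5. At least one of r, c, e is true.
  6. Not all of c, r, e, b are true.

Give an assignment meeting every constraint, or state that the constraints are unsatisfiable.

d = False; r = False; c = False; e = True; b = True

  (1) {e, d}: 1 true — at least one ✓
  (2) {b, r, d}: 1 true — at most one ✓
  (3) c=F ⇒ r: vacuous ✓
  (4) d=F, e=T — not both ✓
  (5) {r, c, e}: 1 true — at least one ✓
  (6) {c, r, e, b}: 2/4 true — not all ✓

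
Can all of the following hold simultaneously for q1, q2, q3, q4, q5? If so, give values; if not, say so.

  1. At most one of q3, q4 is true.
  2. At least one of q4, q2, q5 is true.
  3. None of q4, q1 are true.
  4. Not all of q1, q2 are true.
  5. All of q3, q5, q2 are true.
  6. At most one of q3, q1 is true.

q1=F, q2=T, q3=T, q4=F, q5=T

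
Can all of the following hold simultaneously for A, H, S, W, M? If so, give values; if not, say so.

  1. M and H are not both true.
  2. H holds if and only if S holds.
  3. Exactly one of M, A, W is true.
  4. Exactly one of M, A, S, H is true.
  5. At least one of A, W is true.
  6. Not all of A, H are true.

A = True, H = False, S = False, W = False, M = False

  (1) M=F, H=F — not both ✓
  (2) H=F, S=F — same ✓
  (3) {M, A, W}: 1 true — exactly one ✓
  (4) {M, A, S, H}: 1 true — exactly one ✓
  (5) {A, W}: 1 true — at least one ✓
  (6) {A, H}: 1/2 true — not all ✓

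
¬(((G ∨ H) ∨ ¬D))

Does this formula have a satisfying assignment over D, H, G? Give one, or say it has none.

D = True, H = False, G = False

  ¬(((G ∨ H) ∨ ¬D)) = True
    (G ∨ H) ∨ ¬D = False
      G ∨ H = False
      ¬D = False
The formula evaluates to True.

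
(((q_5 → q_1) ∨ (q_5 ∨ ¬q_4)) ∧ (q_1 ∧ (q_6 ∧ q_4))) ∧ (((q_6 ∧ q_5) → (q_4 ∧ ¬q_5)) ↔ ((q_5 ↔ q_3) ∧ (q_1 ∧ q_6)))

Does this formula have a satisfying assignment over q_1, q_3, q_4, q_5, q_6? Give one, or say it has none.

q_1=T, q_3=F, q_4=T, q_5=T, q_6=T

  ((q_5 → q_1) ∨ (q_5 ∨ ¬q_4)) ∧ (q_1 ∧ (q_6 ∧ q_4)) = True
    (q_5 → q_1) ∨ (q_5 ∨ ¬q_4) = True
      q_5 → q_1 = True
      q_5 ∨ ¬q_4 = True
        ¬q_4 = False
    q_1 ∧ (q_6 ∧ q_4) = True
      q_6 ∧ q_4 = True
  ((q_6 ∧ q_5) → (q_4 ∧ ¬q_5)) ↔ ((q_5 ↔ q_3) ∧ (q_1 ∧ q_6)) = True
    (q_6 ∧ q_5) → (q_4 ∧ ¬q_5) = False
      q_6 ∧ q_5 = True
      q_4 ∧ ¬q_5 = False
        ¬q_5 = False
    (q_5 ↔ q_3) ∧ (q_1 ∧ q_6) = False
      q_5 ↔ q_3 = False
      q_1 ∧ q_6 = True
Both conjuncts True, so the formula holds.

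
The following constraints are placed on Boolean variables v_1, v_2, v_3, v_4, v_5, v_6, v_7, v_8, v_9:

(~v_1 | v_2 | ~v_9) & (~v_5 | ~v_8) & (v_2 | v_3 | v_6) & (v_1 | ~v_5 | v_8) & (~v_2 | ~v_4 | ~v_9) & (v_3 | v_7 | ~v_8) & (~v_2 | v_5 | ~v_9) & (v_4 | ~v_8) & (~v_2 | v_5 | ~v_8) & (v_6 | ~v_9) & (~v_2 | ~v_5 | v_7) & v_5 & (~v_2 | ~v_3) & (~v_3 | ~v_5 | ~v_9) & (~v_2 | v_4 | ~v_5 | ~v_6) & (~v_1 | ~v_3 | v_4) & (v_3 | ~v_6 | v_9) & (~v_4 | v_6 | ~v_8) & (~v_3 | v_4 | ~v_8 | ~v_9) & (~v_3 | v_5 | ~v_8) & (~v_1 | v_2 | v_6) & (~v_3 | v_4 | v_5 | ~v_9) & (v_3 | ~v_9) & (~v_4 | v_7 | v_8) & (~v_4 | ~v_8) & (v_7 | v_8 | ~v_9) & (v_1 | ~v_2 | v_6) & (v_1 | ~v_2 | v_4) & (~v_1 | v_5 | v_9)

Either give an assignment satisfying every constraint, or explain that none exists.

v_1: True; v_2: False; v_3: True; v_4: True; v_5: True; v_6: True; v_7: True; v_8: False; v_9: False

Unit clause (v_5) forces v_5 = True.
In (~v_5 | ~v_8) only ~v_8 is left, so v_8 = False.
In (v_1 | ~v_5 | v_8) only v_1 is left, so v_1 = True.
Set v_2 = False.
  then (~v_1 | v_2 | ~v_9) forces v_9 = False.
  then (~v_1 | v_2 | v_6) forces v_6 = True.
  then (v_3 | ~v_6 | v_9) forces v_3 = True.
  then (~v_1 | ~v_3 | v_4) forces v_4 = True.
  then (~v_4 | v_7 | v_8) forces v_7 = True.
All clauses satisfied.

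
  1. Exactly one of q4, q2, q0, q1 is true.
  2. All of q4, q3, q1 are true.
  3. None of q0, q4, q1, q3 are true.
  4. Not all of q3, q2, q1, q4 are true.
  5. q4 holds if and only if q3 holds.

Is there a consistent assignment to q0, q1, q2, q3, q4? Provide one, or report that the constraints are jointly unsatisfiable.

Case q1 = True:
  Constraint (3) is violated (q1=T) — contradiction.
Case q1 = False:
  Constraint (2) is violated (q1=F) — contradiction.
Both cases fail — unsatisfiable.

Unsatisfiable — no assignment works.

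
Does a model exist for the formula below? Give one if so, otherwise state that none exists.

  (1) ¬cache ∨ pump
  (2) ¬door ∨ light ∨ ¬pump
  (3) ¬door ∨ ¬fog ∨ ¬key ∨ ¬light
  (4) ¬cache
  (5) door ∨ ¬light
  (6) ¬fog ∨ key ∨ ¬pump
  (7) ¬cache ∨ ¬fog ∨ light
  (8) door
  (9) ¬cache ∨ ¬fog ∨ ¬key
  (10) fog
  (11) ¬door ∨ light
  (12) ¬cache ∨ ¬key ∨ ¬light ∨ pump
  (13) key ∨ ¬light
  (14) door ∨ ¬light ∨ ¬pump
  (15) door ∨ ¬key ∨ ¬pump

Case fog = True:
  (¬cache) forces cache = False.
  (door) forces door = True.
  (¬door ∨ light) forces light = True.
  (¬door ∨ ¬fog ∨ ¬key ∨ ¬light) forces key = False.
  Clause (key ∨ ¬light) is falsified — contradiction.
Case fog = False:
  Clause (fog) is falsified — contradiction.
Both cases fail, so the formula is unsatisfiable.

Unsatisfiable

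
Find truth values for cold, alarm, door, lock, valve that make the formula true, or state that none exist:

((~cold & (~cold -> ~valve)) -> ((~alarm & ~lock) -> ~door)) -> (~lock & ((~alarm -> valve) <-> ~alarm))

cold = False, alarm = False, door = True, lock = False, valve = False

  ((~cold & (~cold -> ~valve)) -> ((~alarm & ~lock) -> ~door)) -> (~lock & ((~alarm -> valve) <-> ~alarm)) = True
    (~cold & (~cold -> ~valve)) -> ((~alarm & ~lock) -> ~door) = False
      ~cold & (~cold -> ~valve) = True
        ~cold = True
        ~cold -> ~valve = True
          ~cold = True
          ~valve = True
      (~alarm & ~lock) -> ~door = False
        ~alarm & ~lock = True
          ~alarm = True
          ~lock = True
        ~door = False
    ~lock & ((~alarm -> valve) <-> ~alarm) = False
      ~lock = True
      (~alarm -> valve) <-> ~alarm = False
        ~alarm -> valve = False
          ~alarm = True
        ~alarm = True
The formula evaluates to True.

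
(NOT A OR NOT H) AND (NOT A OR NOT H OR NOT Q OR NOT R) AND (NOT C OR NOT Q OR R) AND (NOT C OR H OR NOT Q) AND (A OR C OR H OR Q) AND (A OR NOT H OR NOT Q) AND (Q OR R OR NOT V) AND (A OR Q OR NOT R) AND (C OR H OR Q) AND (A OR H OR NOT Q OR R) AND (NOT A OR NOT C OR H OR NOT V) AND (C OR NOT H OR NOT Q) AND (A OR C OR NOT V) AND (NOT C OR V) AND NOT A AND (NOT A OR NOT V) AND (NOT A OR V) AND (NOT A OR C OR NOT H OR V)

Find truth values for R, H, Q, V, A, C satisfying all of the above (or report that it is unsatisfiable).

Unit clause (NOT A) forces A = False.
Set R = False.
Try H = False:
  (A OR H OR NOT Q OR R) forces Q = False.
  (A OR C OR H OR Q) forces C = True.
  (Q OR R OR NOT V) forces V = False.
  clause (NOT C OR V) is falsified — backtrack.
So H = True.
  then (A OR NOT H OR NOT Q) forces Q = False.
  then (Q OR R OR NOT V) forces V = False.
  then (NOT C OR V) forces C = False.
All clauses satisfied.

R = False, H = True, Q = False, V = False, A = False, C = False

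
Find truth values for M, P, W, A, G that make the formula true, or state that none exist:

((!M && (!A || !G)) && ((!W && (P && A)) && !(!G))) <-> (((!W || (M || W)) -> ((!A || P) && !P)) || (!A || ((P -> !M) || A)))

Case A = True: the formula simplifies to (!M && !G) && ((!W && P) && !(!G)).
  G = True: the conjunct !G is False.
  G = False: the conjunct !(!G) becomes !(!False) = False.
Case A = False: the formula becomes (!M && False) <-> (((!W || (M || W)) -> !P) || True) = False.
Both cases fail — unsatisfiable.

Unsatisfiable — no assignment works.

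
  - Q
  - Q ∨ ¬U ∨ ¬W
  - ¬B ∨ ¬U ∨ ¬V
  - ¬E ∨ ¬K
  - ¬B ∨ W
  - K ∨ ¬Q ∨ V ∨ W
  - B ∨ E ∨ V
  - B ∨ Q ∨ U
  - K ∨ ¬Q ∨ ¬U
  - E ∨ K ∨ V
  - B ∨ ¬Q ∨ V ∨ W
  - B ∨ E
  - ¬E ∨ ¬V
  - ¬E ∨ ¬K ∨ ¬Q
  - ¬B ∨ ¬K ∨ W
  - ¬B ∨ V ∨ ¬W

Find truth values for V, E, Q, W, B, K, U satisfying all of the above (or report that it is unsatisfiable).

V: True, E: False, Q: True, W: True, B: True, K: True, U: False

Unit clause (Q) forces Q = True.
Set V = True.
  then (¬E ∨ ¬V) forces E = False.
  then (B ∨ E) forces B = True.
  then (¬B ∨ ¬U ∨ ¬V) forces U = False.
  then (¬B ∨ W) forces W = True.
Set K = True.
All clauses satisfied.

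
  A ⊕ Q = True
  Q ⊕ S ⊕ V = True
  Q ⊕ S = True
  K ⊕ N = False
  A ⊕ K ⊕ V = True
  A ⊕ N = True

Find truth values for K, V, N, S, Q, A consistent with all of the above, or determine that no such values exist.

K: False; V: False; N: False; S: True; Q: False; A: True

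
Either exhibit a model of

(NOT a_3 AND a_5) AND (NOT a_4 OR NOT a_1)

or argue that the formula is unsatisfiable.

a_1 = False, a_3 = False, a_4 = True, a_5 = True

  NOT a_3 AND a_5 = True
    NOT a_3 = True
  NOT a_4 OR NOT a_1 = True
    NOT a_4 = False
    NOT a_1 = True
Both conjuncts True, so the formula holds.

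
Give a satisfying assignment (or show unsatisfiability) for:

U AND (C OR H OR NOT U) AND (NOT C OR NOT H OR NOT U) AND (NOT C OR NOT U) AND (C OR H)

H = True, U = True, C = False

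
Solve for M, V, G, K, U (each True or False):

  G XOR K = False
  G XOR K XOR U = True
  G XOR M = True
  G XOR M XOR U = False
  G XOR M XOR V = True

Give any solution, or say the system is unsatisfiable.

M = True; V = False; G = False; K = False; U = True

G XOR K = F XOR F = False ✓
G XOR K XOR U = F XOR F XOR T = True ✓
G XOR M = F XOR T = True ✓
G XOR M XOR U = F XOR T XOR T = False ✓
G XOR M XOR V = F XOR T XOR F = True ✓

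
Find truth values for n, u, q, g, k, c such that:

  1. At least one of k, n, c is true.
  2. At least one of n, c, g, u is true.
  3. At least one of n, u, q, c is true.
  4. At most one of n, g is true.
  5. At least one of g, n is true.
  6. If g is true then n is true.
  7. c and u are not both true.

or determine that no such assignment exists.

n=T, u=F, q=F, g=F, k=F, c=F

  (1) {k, n, c}: 1 true — at least one ✓
  (2) {n, c, g, u}: 1 true — at least one ✓
  (3) {n, u, q, c}: 1 true — at least one ✓
  (4) {n, g}: 1 true — at most one ✓
  (5) {g, n}: 1 true — at least one ✓
  (6) g=F ⇒ n: vacuous ✓
  (7) c=F, u=F — not both ✓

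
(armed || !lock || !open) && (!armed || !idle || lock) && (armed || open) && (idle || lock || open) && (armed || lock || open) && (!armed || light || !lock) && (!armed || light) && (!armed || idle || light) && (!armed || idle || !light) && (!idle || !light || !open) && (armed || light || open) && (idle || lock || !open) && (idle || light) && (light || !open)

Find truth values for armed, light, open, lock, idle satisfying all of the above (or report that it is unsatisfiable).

armed = True, light = True, open = False, lock = True, idle = True

Try armed = False:
  (armed || open) forces open = True.
  (armed || !lock || !open) forces lock = False.
  (idle || lock || !open) forces idle = True.
  (!idle || !light || !open) forces light = False.
  clause (light || !open) is falsified — backtrack.
So armed = True.
  then (!armed || light) forces light = True.
  then (!armed || idle || !light) forces idle = True.
  then (!idle || !light || !open) forces open = False.
  then (!armed || !idle || lock) forces lock = True.
All clauses satisfied.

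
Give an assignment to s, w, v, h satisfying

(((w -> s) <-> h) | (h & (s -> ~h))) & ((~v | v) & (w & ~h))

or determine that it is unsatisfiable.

s = False; w = True; v = False; h = False

  ((w -> s) <-> h) | (h & (s -> ~h)) = True
    (w -> s) <-> h = True
      w -> s = False
    h & (s -> ~h) = False
      s -> ~h = True
        ~h = True
  (~v | v) & (w & ~h) = True
    ~v | v = True
      ~v = True
    w & ~h = True
      ~h = True
Both conjuncts True, so the formula holds.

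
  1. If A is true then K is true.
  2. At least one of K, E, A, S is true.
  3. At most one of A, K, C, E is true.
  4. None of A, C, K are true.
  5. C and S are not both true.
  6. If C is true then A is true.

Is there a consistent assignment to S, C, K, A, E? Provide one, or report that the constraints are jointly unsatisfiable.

S: True; C: False; K: False; A: False; E: True

  (1) A=F ⇒ K: vacuous ✓
  (2) {K, E, A, S}: 2 true — at least one ✓
  (3) {A, K, C, E}: 1 true — at most one ✓
  (4) {A, C, K}: 0 true — none ✓
  (5) C=F, S=T — not both ✓
  (6) C=F ⇒ A: vacuous ✓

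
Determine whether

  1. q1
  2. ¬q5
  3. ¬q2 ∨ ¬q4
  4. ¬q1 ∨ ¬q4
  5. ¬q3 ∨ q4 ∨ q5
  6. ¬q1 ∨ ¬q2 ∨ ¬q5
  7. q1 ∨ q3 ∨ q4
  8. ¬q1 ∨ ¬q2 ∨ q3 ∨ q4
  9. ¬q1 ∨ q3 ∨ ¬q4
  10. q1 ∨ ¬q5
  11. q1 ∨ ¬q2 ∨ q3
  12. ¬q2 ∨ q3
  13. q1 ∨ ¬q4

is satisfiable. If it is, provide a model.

Unit clause (q1) forces q1 = True.
Unit clause (¬q5) forces q5 = False.
In (¬q1 ∨ ¬q4) only ¬q4 is left, so q4 = False.
In (¬q3 ∨ q4 ∨ q5) only ¬q3 is left, so q3 = False.
In (¬q1 ∨ ¬q2 ∨ q3 ∨ q4) only ¬q2 is left, so q2 = False.
All clauses satisfied.

q1 = True; q2 = False; q3 = False; q4 = False; q5 = False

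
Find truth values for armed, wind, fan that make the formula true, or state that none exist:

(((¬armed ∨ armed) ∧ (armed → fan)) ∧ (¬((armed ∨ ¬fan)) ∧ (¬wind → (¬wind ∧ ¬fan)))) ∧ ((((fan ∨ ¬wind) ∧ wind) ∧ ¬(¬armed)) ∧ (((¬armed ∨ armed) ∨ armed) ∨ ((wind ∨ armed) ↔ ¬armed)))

Case armed = True: the conjunct ¬((armed ∨ ¬fan)) becomes ¬((True ∨ ¬fan)) = False.
Case armed = False: the conjunct ¬(¬armed) becomes ¬(¬False) = False.
Both cases fail — unsatisfiable.

The formula is unsatisfiable.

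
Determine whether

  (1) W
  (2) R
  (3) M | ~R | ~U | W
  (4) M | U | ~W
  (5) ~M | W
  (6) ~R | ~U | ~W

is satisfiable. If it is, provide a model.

U = False, M = True, W = True, R = True

Unit clause (W) forces W = True.
Unit clause (R) forces R = True.
In (~R | ~U | ~W) only ~U is left, so U = False.
In (M | U | ~W) only M is left, so M = True.
Check each clause:
  (W): W holds.
  (R): R holds.
  (M | ~R | ~U | W): M holds.
  (M | U | ~W): M holds.
  (~M | W): W holds.
  (~R | ~U | ~W): ~U holds.
All clauses satisfied.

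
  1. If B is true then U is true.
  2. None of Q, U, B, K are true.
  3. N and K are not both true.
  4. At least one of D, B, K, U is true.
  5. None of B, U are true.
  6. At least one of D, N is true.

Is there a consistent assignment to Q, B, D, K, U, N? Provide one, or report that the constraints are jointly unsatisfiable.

Q = False, B = False, D = True, K = False, U = False, N = False

  (1) B=F ⇒ U: vacuous ✓
  (2) {Q, U, B, K}: 0 true — none ✓
  (3) N=F, K=F — not both ✓
  (4) {D, B, K, U}: 1 true — at least one ✓
  (5) {B, U}: 0 true — none ✓
  (6) {D, N}: 1 true — at least one ✓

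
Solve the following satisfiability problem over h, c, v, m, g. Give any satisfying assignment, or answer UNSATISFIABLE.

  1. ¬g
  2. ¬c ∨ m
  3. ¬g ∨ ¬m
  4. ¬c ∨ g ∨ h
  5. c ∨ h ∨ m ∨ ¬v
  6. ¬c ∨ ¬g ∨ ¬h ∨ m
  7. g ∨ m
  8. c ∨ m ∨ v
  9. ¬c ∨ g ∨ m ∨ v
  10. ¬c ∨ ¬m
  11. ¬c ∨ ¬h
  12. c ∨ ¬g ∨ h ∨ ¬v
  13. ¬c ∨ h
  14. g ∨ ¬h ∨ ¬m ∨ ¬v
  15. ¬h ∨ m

h = False, c = False, v = True, m = True, g = False

Unit clause (¬g) forces g = False.
In (g ∨ m) only m is left, so m = True.
In (¬c ∨ ¬m) only ¬c is left, so c = False.
Set h = False.
Set v = True.
All clauses satisfied.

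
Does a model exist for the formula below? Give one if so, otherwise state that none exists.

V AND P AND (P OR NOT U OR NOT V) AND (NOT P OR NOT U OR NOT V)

Unit clause (V) forces V = True.
Unit clause (P) forces P = True.
In (NOT P OR NOT U OR NOT V) only NOT U is left, so U = False.
All clauses satisfied.

U=F, V=T, P=T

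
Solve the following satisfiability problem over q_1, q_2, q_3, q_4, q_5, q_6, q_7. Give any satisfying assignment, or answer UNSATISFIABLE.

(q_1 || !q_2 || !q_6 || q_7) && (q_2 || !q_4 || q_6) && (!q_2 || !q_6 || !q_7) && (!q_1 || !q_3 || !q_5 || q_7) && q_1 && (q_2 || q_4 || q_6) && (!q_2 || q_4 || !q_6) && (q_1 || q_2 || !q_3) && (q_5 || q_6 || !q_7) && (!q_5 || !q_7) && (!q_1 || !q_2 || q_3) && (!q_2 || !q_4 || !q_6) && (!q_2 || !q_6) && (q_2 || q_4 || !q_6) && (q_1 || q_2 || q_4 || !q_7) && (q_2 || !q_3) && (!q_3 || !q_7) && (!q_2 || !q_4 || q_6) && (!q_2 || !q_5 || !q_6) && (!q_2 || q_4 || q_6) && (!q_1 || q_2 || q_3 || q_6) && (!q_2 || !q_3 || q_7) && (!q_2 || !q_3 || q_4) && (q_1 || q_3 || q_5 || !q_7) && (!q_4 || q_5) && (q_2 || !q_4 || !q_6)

Case q_2 = True:
  (q_1) forces q_1 = True.
  (!q_1 || !q_2 || q_3) forces q_3 = True.
  (!q_2 || !q_6) forces q_6 = False.
  (!q_3 || !q_7) forces q_7 = False.
  Clause (!q_2 || !q_3 || q_7) is falsified — contradiction.
Case q_2 = False:
  (q_1) forces q_1 = True.
  (q_2 || !q_3) forces q_3 = False.
  (!q_1 || q_2 || q_3 || q_6) forces q_6 = True.
  (q_2 || q_4 || !q_6) forces q_4 = True.
  Clause (q_2 || !q_4 || !q_6) is falsified — contradiction.
Both cases fail, so the formula is unsatisfiable.

The formula is unsatisfiable.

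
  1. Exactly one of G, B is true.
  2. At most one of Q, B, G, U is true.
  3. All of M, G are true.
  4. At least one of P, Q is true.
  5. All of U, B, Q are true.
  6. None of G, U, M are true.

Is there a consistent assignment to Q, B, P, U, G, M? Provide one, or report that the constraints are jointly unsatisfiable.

Case U = True:
  Constraint (6) is violated (U=T) — contradiction.
Case U = False:
  Constraint (5) is violated (U=F) — contradiction.
Both cases fail — unsatisfiable.

Unsatisfiable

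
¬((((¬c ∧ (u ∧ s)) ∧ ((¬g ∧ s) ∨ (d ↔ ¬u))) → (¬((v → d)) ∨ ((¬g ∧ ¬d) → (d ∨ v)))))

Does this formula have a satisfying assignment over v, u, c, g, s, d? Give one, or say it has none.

v = False, u = True, c = False, g = False, s = True, d = False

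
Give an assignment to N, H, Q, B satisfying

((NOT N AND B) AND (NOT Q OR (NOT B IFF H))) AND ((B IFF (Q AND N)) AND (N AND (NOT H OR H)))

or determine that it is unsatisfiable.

UNSATISFIABLE

Case N = True: the conjunct NOT N is False.
Case N = False: the conjunct N is False.
Both cases fail — unsatisfiable.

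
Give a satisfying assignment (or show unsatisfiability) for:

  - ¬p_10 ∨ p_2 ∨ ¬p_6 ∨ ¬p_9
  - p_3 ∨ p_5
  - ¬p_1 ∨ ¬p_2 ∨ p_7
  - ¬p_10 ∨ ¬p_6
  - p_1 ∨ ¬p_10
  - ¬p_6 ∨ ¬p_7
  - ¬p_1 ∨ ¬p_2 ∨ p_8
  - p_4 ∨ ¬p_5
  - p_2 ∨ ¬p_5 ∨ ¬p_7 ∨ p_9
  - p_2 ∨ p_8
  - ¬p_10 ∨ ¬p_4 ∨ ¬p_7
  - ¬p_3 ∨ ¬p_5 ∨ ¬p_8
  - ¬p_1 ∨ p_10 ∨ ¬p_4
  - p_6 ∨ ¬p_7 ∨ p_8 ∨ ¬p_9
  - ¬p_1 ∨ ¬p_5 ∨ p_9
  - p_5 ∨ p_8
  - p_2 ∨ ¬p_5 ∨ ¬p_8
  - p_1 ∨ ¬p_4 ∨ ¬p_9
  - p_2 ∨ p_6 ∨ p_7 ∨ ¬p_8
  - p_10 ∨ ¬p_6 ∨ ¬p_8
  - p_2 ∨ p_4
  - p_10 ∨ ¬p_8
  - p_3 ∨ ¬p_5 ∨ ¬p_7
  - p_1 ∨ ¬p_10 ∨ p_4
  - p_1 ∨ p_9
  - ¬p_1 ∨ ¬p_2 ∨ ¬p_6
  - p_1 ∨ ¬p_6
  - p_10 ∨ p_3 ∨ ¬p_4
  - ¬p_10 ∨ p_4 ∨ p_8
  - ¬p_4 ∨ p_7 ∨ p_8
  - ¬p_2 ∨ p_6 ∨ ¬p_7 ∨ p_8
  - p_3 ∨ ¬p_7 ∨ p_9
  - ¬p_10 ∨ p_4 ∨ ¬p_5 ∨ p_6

p_1: True, p_2: True, p_3: True, p_4: False, p_5: False, p_6: False, p_7: True, p_8: True, p_9: False, p_10: True

Set p_1 = True.
Set p_2 = True.
  then (¬p_1 ∨ ¬p_2 ∨ p_7) forces p_7 = True.
  then (¬p_6 ∨ ¬p_7) forces p_6 = False.
  then (¬p_1 ∨ ¬p_2 ∨ p_8) forces p_8 = True.
  then (p_10 ∨ ¬p_8) forces p_10 = True.
  then (¬p_10 ∨ ¬p_4 ∨ ¬p_7) forces p_4 = False.
  then (¬p_10 ∨ p_4 ∨ ¬p_5 ∨ p_6) forces p_5 = False.
  then (p_3 ∨ p_5) forces p_3 = True.
Set p_9 = False.
All clauses satisfied.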